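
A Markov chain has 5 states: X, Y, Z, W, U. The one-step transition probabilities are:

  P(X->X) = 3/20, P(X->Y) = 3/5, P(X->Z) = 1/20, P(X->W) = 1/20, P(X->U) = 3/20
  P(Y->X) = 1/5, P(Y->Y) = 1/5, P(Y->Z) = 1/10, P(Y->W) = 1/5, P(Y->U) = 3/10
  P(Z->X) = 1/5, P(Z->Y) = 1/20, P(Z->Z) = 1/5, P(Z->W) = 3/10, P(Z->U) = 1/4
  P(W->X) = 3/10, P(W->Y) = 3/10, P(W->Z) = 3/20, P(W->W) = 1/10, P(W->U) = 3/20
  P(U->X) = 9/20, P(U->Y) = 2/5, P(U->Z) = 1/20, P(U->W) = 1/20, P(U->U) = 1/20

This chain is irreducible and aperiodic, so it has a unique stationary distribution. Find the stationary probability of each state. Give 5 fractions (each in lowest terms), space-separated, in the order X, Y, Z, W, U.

Answer: 26100/105103 35361/105103 9876/105103 13714/105103 20052/105103

Derivation:
The stationary distribution satisfies pi = pi * P, i.e.:
  pi_X = 3/20*pi_X + 1/5*pi_Y + 1/5*pi_Z + 3/10*pi_W + 9/20*pi_U
  pi_Y = 3/5*pi_X + 1/5*pi_Y + 1/20*pi_Z + 3/10*pi_W + 2/5*pi_U
  pi_Z = 1/20*pi_X + 1/10*pi_Y + 1/5*pi_Z + 3/20*pi_W + 1/20*pi_U
  pi_W = 1/20*pi_X + 1/5*pi_Y + 3/10*pi_Z + 1/10*pi_W + 1/20*pi_U
  pi_U = 3/20*pi_X + 3/10*pi_Y + 1/4*pi_Z + 3/20*pi_W + 1/20*pi_U
with normalization: pi_X + pi_Y + pi_Z + pi_W + pi_U = 1.

Using the first 4 balance equations plus normalization, the linear system A*pi = b is:
  [-17/20, 1/5, 1/5, 3/10, 9/20] . pi = 0
  [3/5, -4/5, 1/20, 3/10, 2/5] . pi = 0
  [1/20, 1/10, -4/5, 3/20, 1/20] . pi = 0
  [1/20, 1/5, 3/10, -9/10, 1/20] . pi = 0
  [1, 1, 1, 1, 1] . pi = 1

Solving yields:
  pi_X = 26100/105103
  pi_Y = 35361/105103
  pi_Z = 9876/105103
  pi_W = 13714/105103
  pi_U = 20052/105103

Verification (pi * P):
  26100/105103*3/20 + 35361/105103*1/5 + 9876/105103*1/5 + 13714/105103*3/10 + 20052/105103*9/20 = 26100/105103 = pi_X  (ok)
  26100/105103*3/5 + 35361/105103*1/5 + 9876/105103*1/20 + 13714/105103*3/10 + 20052/105103*2/5 = 35361/105103 = pi_Y  (ok)
  26100/105103*1/20 + 35361/105103*1/10 + 9876/105103*1/5 + 13714/105103*3/20 + 20052/105103*1/20 = 9876/105103 = pi_Z  (ok)
  26100/105103*1/20 + 35361/105103*1/5 + 9876/105103*3/10 + 13714/105103*1/10 + 20052/105103*1/20 = 13714/105103 = pi_W  (ok)
  26100/105103*3/20 + 35361/105103*3/10 + 9876/105103*1/4 + 13714/105103*3/20 + 20052/105103*1/20 = 20052/105103 = pi_U  (ok)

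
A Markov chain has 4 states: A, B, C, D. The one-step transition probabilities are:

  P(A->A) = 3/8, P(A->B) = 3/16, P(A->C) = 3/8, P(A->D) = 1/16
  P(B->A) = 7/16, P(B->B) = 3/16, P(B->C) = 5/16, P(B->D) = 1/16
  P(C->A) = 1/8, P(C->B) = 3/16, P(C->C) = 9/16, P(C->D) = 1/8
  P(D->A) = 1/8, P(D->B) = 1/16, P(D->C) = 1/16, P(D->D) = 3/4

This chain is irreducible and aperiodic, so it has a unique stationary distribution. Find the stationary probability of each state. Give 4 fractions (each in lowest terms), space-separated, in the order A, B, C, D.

Answer: 3/13 2/13 9/26 7/26

Derivation:
The stationary distribution satisfies pi = pi * P, i.e.:
  pi_A = 3/8*pi_A + 7/16*pi_B + 1/8*pi_C + 1/8*pi_D
  pi_B = 3/16*pi_A + 3/16*pi_B + 3/16*pi_C + 1/16*pi_D
  pi_C = 3/8*pi_A + 5/16*pi_B + 9/16*pi_C + 1/16*pi_D
  pi_D = 1/16*pi_A + 1/16*pi_B + 1/8*pi_C + 3/4*pi_D
with normalization: pi_A + pi_B + pi_C + pi_D = 1.

Using the first 3 balance equations plus normalization, the linear system A*pi = b is:
  [-5/8, 7/16, 1/8, 1/8] . pi = 0
  [3/16, -13/16, 3/16, 1/16] . pi = 0
  [3/8, 5/16, -7/16, 1/16] . pi = 0
  [1, 1, 1, 1] . pi = 1

Solving yields:
  pi_A = 3/13
  pi_B = 2/13
  pi_C = 9/26
  pi_D = 7/26

Verification (pi * P):
  3/13*3/8 + 2/13*7/16 + 9/26*1/8 + 7/26*1/8 = 3/13 = pi_A  (ok)
  3/13*3/16 + 2/13*3/16 + 9/26*3/16 + 7/26*1/16 = 2/13 = pi_B  (ok)
  3/13*3/8 + 2/13*5/16 + 9/26*9/16 + 7/26*1/16 = 9/26 = pi_C  (ok)
  3/13*1/16 + 2/13*1/16 + 9/26*1/8 + 7/26*3/4 = 7/26 = pi_D  (ok)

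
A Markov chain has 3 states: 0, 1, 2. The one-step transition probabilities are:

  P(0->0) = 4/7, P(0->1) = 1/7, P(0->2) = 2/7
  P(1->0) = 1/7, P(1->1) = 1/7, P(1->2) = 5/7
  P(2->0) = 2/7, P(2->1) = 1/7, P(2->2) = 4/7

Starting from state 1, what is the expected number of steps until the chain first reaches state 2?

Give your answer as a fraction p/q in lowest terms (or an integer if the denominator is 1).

Answer: 28/17

Derivation:
Let h_i = expected steps to first reach 2 from state i.
Boundary: h_2 = 0.
First-step equations for the other states:
  h_0 = 1 + 4/7*h_0 + 1/7*h_1 + 2/7*h_2
  h_1 = 1 + 1/7*h_0 + 1/7*h_1 + 5/7*h_2

Substituting h_2 = 0 and rearranging gives the linear system (I - Q) h = 1:
  [3/7, -1/7] . (h_0, h_1) = 1
  [-1/7, 6/7] . (h_0, h_1) = 1

Solving yields:
  h_0 = 49/17
  h_1 = 28/17

Starting state is 1, so the expected hitting time is h_1 = 28/17.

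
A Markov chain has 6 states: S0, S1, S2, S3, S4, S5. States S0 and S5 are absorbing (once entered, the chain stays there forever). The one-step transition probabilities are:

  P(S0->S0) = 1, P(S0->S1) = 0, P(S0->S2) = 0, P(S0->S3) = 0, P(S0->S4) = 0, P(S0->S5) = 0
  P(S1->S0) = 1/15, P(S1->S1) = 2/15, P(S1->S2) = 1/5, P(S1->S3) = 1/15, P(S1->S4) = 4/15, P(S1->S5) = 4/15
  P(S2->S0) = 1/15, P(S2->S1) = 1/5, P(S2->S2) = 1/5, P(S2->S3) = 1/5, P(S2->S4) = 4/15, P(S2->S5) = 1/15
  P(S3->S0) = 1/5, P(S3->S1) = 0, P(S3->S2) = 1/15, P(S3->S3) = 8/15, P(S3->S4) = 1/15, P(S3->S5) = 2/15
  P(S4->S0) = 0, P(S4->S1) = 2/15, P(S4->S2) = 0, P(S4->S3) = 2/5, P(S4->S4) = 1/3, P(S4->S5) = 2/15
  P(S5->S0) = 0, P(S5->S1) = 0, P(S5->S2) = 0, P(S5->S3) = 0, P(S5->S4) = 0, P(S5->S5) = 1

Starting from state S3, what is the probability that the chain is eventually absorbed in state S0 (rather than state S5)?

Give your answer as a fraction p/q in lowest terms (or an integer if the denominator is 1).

Answer: 40/73

Derivation:
Let a_i = P(absorbed in S0 | start in state i).
Boundary conditions: a_S0 = 1, a_S5 = 0.
For each transient state i, a_i = sum_j P(i->j) * a_j:
  a_S1 = 1/15*a_S0 + 2/15*a_S1 + 1/5*a_S2 + 1/15*a_S3 + 4/15*a_S4 + 4/15*a_S5
  a_S2 = 1/15*a_S0 + 1/5*a_S1 + 1/5*a_S2 + 1/5*a_S3 + 4/15*a_S4 + 1/15*a_S5
  a_S3 = 1/5*a_S0 + 0*a_S1 + 1/15*a_S2 + 8/15*a_S3 + 1/15*a_S4 + 2/15*a_S5
  a_S4 = 0*a_S0 + 2/15*a_S1 + 0*a_S2 + 2/5*a_S3 + 1/3*a_S4 + 2/15*a_S5

Substituting a_S0 = 1 and a_S5 = 0, rearrange to (I - Q) a = r where r[i] = P(i -> S0):
  [13/15, -1/5, -1/15, -4/15] . (a_S1, a_S2, a_S3, a_S4) = 1/15
  [-1/5, 4/5, -1/5, -4/15] . (a_S1, a_S2, a_S3, a_S4) = 1/15
  [0, -1/15, 7/15, -1/15] . (a_S1, a_S2, a_S3, a_S4) = 1/5
  [-2/15, 0, -2/5, 2/3] . (a_S1, a_S2, a_S3, a_S4) = 0

Solving yields:
  a_S1 = 25/73
  a_S2 = 32/73
  a_S3 = 40/73
  a_S4 = 29/73

Starting state is S3, so the absorption probability is a_S3 = 40/73.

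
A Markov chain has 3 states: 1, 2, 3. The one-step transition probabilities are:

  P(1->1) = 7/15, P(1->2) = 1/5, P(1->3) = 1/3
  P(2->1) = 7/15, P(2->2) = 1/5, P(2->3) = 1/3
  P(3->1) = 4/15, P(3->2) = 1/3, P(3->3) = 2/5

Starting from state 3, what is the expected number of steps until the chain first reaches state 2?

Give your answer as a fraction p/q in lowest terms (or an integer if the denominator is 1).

Answer: 45/13

Derivation:
Let h_i = expected steps to first reach 2 from state i.
Boundary: h_2 = 0.
First-step equations for the other states:
  h_1 = 1 + 7/15*h_1 + 1/5*h_2 + 1/3*h_3
  h_3 = 1 + 4/15*h_1 + 1/3*h_2 + 2/5*h_3

Substituting h_2 = 0 and rearranging gives the linear system (I - Q) h = 1:
  [8/15, -1/3] . (h_1, h_3) = 1
  [-4/15, 3/5] . (h_1, h_3) = 1

Solving yields:
  h_1 = 105/26
  h_3 = 45/13

Starting state is 3, so the expected hitting time is h_3 = 45/13.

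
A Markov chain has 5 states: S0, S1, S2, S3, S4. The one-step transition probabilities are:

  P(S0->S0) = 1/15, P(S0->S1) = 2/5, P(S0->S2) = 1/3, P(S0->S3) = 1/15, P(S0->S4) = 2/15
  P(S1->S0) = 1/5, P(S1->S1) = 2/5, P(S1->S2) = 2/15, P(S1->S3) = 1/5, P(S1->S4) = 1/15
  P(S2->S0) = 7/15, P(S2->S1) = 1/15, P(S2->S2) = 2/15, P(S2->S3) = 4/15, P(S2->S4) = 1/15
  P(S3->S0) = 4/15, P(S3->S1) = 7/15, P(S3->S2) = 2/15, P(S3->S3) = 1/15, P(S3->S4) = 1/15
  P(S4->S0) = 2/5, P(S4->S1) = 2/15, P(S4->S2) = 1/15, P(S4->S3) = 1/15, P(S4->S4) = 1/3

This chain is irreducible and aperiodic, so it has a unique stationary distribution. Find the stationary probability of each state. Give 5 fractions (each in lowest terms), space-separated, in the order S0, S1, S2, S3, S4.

Answer: 1849/7512 201/626 493/2817 407/2817 851/7512

Derivation:
The stationary distribution satisfies pi = pi * P, i.e.:
  pi_S0 = 1/15*pi_S0 + 1/5*pi_S1 + 7/15*pi_S2 + 4/15*pi_S3 + 2/5*pi_S4
  pi_S1 = 2/5*pi_S0 + 2/5*pi_S1 + 1/15*pi_S2 + 7/15*pi_S3 + 2/15*pi_S4
  pi_S2 = 1/3*pi_S0 + 2/15*pi_S1 + 2/15*pi_S2 + 2/15*pi_S3 + 1/15*pi_S4
  pi_S3 = 1/15*pi_S0 + 1/5*pi_S1 + 4/15*pi_S2 + 1/15*pi_S3 + 1/15*pi_S4
  pi_S4 = 2/15*pi_S0 + 1/15*pi_S1 + 1/15*pi_S2 + 1/15*pi_S3 + 1/3*pi_S4
with normalization: pi_S0 + pi_S1 + pi_S2 + pi_S3 + pi_S4 = 1.

Using the first 4 balance equations plus normalization, the linear system A*pi = b is:
  [-14/15, 1/5, 7/15, 4/15, 2/5] . pi = 0
  [2/5, -3/5, 1/15, 7/15, 2/15] . pi = 0
  [1/3, 2/15, -13/15, 2/15, 1/15] . pi = 0
  [1/15, 1/5, 4/15, -14/15, 1/15] . pi = 0
  [1, 1, 1, 1, 1] . pi = 1

Solving yields:
  pi_S0 = 1849/7512
  pi_S1 = 201/626
  pi_S2 = 493/2817
  pi_S3 = 407/2817
  pi_S4 = 851/7512

Verification (pi * P):
  1849/7512*1/15 + 201/626*1/5 + 493/2817*7/15 + 407/2817*4/15 + 851/7512*2/5 = 1849/7512 = pi_S0  (ok)
  1849/7512*2/5 + 201/626*2/5 + 493/2817*1/15 + 407/2817*7/15 + 851/7512*2/15 = 201/626 = pi_S1  (ok)
  1849/7512*1/3 + 201/626*2/15 + 493/2817*2/15 + 407/2817*2/15 + 851/7512*1/15 = 493/2817 = pi_S2  (ok)
  1849/7512*1/15 + 201/626*1/5 + 493/2817*4/15 + 407/2817*1/15 + 851/7512*1/15 = 407/2817 = pi_S3  (ok)
  1849/7512*2/15 + 201/626*1/15 + 493/2817*1/15 + 407/2817*1/15 + 851/7512*1/3 = 851/7512 = pi_S4  (ok)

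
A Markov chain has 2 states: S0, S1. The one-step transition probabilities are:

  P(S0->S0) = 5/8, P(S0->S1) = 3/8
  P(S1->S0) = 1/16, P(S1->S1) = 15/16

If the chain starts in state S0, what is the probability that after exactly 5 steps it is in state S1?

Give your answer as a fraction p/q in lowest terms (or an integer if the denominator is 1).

Computing P^5 by repeated multiplication:
P^1 =
  S0: [5/8, 3/8]
  S1: [1/16, 15/16]
P^2 =
  S0: [53/128, 75/128]
  S1: [25/256, 231/256]
P^3 =
  S0: [605/2048, 1443/2048]
  S1: [481/4096, 3615/4096]
P^4 =
  S0: [7493/32768, 25275/32768]
  S1: [8425/65536, 57111/65536]
P^5 =
  S0: [100205/524288, 424083/524288]
  S1: [141361/1048576, 907215/1048576]

(P^5)[S0 -> S1] = 424083/524288

Answer: 424083/524288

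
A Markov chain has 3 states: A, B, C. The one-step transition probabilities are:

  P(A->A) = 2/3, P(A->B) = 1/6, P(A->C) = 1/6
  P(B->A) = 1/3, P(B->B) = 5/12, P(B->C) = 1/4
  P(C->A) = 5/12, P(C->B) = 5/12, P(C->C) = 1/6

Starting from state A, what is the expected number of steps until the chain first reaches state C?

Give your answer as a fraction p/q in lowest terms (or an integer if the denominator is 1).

Answer: 27/5

Derivation:
Let h_i = expected steps to first reach C from state i.
Boundary: h_C = 0.
First-step equations for the other states:
  h_A = 1 + 2/3*h_A + 1/6*h_B + 1/6*h_C
  h_B = 1 + 1/3*h_A + 5/12*h_B + 1/4*h_C

Substituting h_C = 0 and rearranging gives the linear system (I - Q) h = 1:
  [1/3, -1/6] . (h_A, h_B) = 1
  [-1/3, 7/12] . (h_A, h_B) = 1

Solving yields:
  h_A = 27/5
  h_B = 24/5

Starting state is A, so the expected hitting time is h_A = 27/5.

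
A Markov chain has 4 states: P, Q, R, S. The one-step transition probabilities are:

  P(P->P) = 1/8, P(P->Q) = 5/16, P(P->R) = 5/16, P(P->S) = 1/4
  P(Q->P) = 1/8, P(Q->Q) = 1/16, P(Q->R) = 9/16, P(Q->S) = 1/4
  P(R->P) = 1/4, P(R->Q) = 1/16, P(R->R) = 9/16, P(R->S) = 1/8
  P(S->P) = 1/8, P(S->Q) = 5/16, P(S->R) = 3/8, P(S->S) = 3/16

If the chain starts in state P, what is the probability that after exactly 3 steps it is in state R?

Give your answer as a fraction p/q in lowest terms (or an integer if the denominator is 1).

Computing P^3 by repeated multiplication:
P^1 =
  P: [1/8, 5/16, 5/16, 1/4]
  Q: [1/8, 1/16, 9/16, 1/4]
  R: [1/4, 1/16, 9/16, 1/8]
  S: [1/8, 5/16, 3/8, 3/16]
P^2 =
  P: [21/128, 5/32, 31/64, 25/128]
  Q: [25/128, 5/32, 31/64, 21/128]
  R: [25/128, 5/32, 61/128, 11/64]
  S: [11/64, 9/64, 127/256, 49/256]
P^3 =
  P: [95/512, 39/256, 993/2048, 363/2048]
  Q: [95/512, 39/256, 989/2048, 367/2048]
  R: [189/1024, 79/512, 493/1024, 23/128]
  S: [383/2048, 157/1024, 1981/4096, 721/4096]

(P^3)[P -> R] = 993/2048

Answer: 993/2048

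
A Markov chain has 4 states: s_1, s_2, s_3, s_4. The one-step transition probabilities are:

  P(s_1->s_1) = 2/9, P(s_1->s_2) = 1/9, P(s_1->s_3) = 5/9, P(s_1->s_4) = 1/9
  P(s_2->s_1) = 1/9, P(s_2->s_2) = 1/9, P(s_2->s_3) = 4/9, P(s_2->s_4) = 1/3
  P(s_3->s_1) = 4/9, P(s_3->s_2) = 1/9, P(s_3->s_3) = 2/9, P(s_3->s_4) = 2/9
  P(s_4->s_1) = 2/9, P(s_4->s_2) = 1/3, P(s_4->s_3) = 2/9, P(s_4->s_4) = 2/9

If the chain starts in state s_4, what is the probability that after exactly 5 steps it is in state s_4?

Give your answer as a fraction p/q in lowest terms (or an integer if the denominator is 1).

Computing P^5 by repeated multiplication:
P^1 =
  s_1: [2/9, 1/9, 5/9, 1/9]
  s_2: [1/9, 1/9, 4/9, 1/3]
  s_3: [4/9, 1/9, 2/9, 2/9]
  s_4: [2/9, 1/3, 2/9, 2/9]
P^2 =
  s_1: [1/3, 11/81, 26/81, 17/81]
  s_2: [25/81, 5/27, 23/81, 2/9]
  s_3: [7/27, 13/81, 32/81, 5/27]
  s_4: [19/81, 13/81, 10/27, 19/81]
P^3 =
  s_1: [203/729, 115/729, 265/729, 146/729]
  s_2: [193/729, 13/81, 89/243, 152/729]
  s_3: [71/243, 37/243, 251/729, 154/729]
  s_4: [209/729, 119/729, 245/729, 52/243]
P^4 =
  s_1: [1873/6561, 1021/6561, 2297/6561, 1370/6561]
  s_2: [625/2187, 1033/6561, 757/2187, 1382/6561]
  s_3: [1849/6561, 1037/6561, 773/2187, 452/2187]
  s_4: [1829/6561, 347/2187, 2323/6561, 152/729]
P^5 =
  s_1: [1855/6561, 9301/59049, 20783/59049, 4090/19683]
  s_2: [16631/59049, 9325/59049, 20813/59049, 12280/59049]
  s_3: [16723/59049, 3091/19683, 20743/59049, 12310/59049]
  s_4: [16727/59049, 1033/6561, 2299/6561, 12334/59049]

(P^5)[s_4 -> s_4] = 12334/59049

Answer: 12334/59049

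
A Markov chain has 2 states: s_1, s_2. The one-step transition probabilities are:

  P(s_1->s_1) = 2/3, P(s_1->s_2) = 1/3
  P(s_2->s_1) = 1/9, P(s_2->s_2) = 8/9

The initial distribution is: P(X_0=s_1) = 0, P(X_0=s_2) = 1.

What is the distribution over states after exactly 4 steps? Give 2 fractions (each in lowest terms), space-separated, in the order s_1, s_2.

Propagating the distribution step by step (d_{t+1} = d_t * P):
d_0 = (s_1=0, s_2=1)
  d_1[s_1] = 0*2/3 + 1*1/9 = 1/9
  d_1[s_2] = 0*1/3 + 1*8/9 = 8/9
d_1 = (s_1=1/9, s_2=8/9)
  d_2[s_1] = 1/9*2/3 + 8/9*1/9 = 14/81
  d_2[s_2] = 1/9*1/3 + 8/9*8/9 = 67/81
d_2 = (s_1=14/81, s_2=67/81)
  d_3[s_1] = 14/81*2/3 + 67/81*1/9 = 151/729
  d_3[s_2] = 14/81*1/3 + 67/81*8/9 = 578/729
d_3 = (s_1=151/729, s_2=578/729)
  d_4[s_1] = 151/729*2/3 + 578/729*1/9 = 1484/6561
  d_4[s_2] = 151/729*1/3 + 578/729*8/9 = 5077/6561
d_4 = (s_1=1484/6561, s_2=5077/6561)

Answer: 1484/6561 5077/6561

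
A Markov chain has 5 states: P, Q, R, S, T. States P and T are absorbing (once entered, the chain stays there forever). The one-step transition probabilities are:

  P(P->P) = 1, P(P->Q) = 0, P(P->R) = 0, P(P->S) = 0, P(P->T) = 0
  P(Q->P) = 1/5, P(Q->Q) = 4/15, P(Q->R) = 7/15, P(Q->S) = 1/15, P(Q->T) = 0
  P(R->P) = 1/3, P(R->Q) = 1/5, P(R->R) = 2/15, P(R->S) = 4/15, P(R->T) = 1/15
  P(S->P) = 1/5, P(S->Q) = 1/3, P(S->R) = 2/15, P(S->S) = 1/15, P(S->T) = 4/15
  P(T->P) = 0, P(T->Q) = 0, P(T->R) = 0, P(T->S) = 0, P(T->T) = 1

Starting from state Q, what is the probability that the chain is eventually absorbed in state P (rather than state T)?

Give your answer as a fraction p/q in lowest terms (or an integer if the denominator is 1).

Let a_i = P(absorbed in P | start in state i).
Boundary conditions: a_P = 1, a_T = 0.
For each transient state i, a_i = sum_j P(i->j) * a_j:
  a_Q = 1/5*a_P + 4/15*a_Q + 7/15*a_R + 1/15*a_S + 0*a_T
  a_R = 1/3*a_P + 1/5*a_Q + 2/15*a_R + 4/15*a_S + 1/15*a_T
  a_S = 1/5*a_P + 1/3*a_Q + 2/15*a_R + 1/15*a_S + 4/15*a_T

Substituting a_P = 1 and a_T = 0, rearrange to (I - Q) a = r where r[i] = P(i -> P):
  [11/15, -7/15, -1/15] . (a_Q, a_R, a_S) = 1/5
  [-1/5, 13/15, -4/15] . (a_Q, a_R, a_S) = 1/3
  [-1/3, -2/15, 14/15] . (a_Q, a_R, a_S) = 1/5

Solving yields:
  a_Q = 1145/1409
  a_R = 1072/1409
  a_S = 864/1409

Starting state is Q, so the absorption probability is a_Q = 1145/1409.

Answer: 1145/1409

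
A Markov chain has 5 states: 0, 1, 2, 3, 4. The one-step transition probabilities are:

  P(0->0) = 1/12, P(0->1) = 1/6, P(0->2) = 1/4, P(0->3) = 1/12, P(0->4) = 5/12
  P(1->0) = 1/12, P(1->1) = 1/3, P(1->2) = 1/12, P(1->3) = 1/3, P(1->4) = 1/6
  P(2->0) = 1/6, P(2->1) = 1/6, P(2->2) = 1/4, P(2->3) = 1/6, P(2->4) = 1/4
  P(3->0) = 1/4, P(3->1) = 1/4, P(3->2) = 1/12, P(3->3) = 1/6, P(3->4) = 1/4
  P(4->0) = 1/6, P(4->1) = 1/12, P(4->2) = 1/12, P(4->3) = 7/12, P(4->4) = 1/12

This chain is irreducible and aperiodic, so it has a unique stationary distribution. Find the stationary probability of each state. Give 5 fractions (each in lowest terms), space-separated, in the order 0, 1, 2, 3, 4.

Answer: 683/4280 1101/5350 2823/21400 5999/21400 4759/21400

Derivation:
The stationary distribution satisfies pi = pi * P, i.e.:
  pi_0 = 1/12*pi_0 + 1/12*pi_1 + 1/6*pi_2 + 1/4*pi_3 + 1/6*pi_4
  pi_1 = 1/6*pi_0 + 1/3*pi_1 + 1/6*pi_2 + 1/4*pi_3 + 1/12*pi_4
  pi_2 = 1/4*pi_0 + 1/12*pi_1 + 1/4*pi_2 + 1/12*pi_3 + 1/12*pi_4
  pi_3 = 1/12*pi_0 + 1/3*pi_1 + 1/6*pi_2 + 1/6*pi_3 + 7/12*pi_4
  pi_4 = 5/12*pi_0 + 1/6*pi_1 + 1/4*pi_2 + 1/4*pi_3 + 1/12*pi_4
with normalization: pi_0 + pi_1 + pi_2 + pi_3 + pi_4 = 1.

Using the first 4 balance equations plus normalization, the linear system A*pi = b is:
  [-11/12, 1/12, 1/6, 1/4, 1/6] . pi = 0
  [1/6, -2/3, 1/6, 1/4, 1/12] . pi = 0
  [1/4, 1/12, -3/4, 1/12, 1/12] . pi = 0
  [1/12, 1/3, 1/6, -5/6, 7/12] . pi = 0
  [1, 1, 1, 1, 1] . pi = 1

Solving yields:
  pi_0 = 683/4280
  pi_1 = 1101/5350
  pi_2 = 2823/21400
  pi_3 = 5999/21400
  pi_4 = 4759/21400

Verification (pi * P):
  683/4280*1/12 + 1101/5350*1/12 + 2823/21400*1/6 + 5999/21400*1/4 + 4759/21400*1/6 = 683/4280 = pi_0  (ok)
  683/4280*1/6 + 1101/5350*1/3 + 2823/21400*1/6 + 5999/21400*1/4 + 4759/21400*1/12 = 1101/5350 = pi_1  (ok)
  683/4280*1/4 + 1101/5350*1/12 + 2823/21400*1/4 + 5999/21400*1/12 + 4759/21400*1/12 = 2823/21400 = pi_2  (ok)
  683/4280*1/12 + 1101/5350*1/3 + 2823/21400*1/6 + 5999/21400*1/6 + 4759/21400*7/12 = 5999/21400 = pi_3  (ok)
  683/4280*5/12 + 1101/5350*1/6 + 2823/21400*1/4 + 5999/21400*1/4 + 4759/21400*1/12 = 4759/21400 = pi_4  (ok)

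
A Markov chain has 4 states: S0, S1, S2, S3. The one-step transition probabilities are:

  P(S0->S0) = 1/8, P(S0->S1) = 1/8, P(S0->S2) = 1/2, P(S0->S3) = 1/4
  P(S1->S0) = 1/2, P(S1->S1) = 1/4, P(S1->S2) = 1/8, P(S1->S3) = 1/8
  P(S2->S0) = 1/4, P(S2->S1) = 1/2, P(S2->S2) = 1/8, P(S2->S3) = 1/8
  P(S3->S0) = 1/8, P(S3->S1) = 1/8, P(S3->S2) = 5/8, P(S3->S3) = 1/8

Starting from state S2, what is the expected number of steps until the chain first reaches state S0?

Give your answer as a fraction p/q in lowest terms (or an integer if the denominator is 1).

Let h_i = expected steps to first reach S0 from state i.
Boundary: h_S0 = 0.
First-step equations for the other states:
  h_S1 = 1 + 1/2*h_S0 + 1/4*h_S1 + 1/8*h_S2 + 1/8*h_S3
  h_S2 = 1 + 1/4*h_S0 + 1/2*h_S1 + 1/8*h_S2 + 1/8*h_S3
  h_S3 = 1 + 1/8*h_S0 + 1/8*h_S1 + 5/8*h_S2 + 1/8*h_S3

Substituting h_S0 = 0 and rearranging gives the linear system (I - Q) h = 1:
  [3/4, -1/8, -1/8] . (h_S1, h_S2, h_S3) = 1
  [-1/2, 7/8, -1/8] . (h_S1, h_S2, h_S3) = 1
  [-1/8, -5/8, 7/8] . (h_S1, h_S2, h_S3) = 1

Solving yields:
  h_S1 = 32/13
  h_S2 = 40/13
  h_S3 = 48/13

Starting state is S2, so the expected hitting time is h_S2 = 40/13.

Answer: 40/13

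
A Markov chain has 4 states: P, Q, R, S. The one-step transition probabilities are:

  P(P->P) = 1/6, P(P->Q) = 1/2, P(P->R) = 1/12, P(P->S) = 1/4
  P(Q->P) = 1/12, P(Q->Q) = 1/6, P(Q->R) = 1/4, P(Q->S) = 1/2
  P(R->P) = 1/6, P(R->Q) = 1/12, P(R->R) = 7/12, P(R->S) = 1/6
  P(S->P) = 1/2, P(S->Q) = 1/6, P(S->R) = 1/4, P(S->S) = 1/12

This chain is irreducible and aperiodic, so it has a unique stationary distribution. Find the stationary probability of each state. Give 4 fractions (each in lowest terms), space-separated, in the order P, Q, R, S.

Answer: 367/1610 174/805 256/805 383/1610

Derivation:
The stationary distribution satisfies pi = pi * P, i.e.:
  pi_P = 1/6*pi_P + 1/12*pi_Q + 1/6*pi_R + 1/2*pi_S
  pi_Q = 1/2*pi_P + 1/6*pi_Q + 1/12*pi_R + 1/6*pi_S
  pi_R = 1/12*pi_P + 1/4*pi_Q + 7/12*pi_R + 1/4*pi_S
  pi_S = 1/4*pi_P + 1/2*pi_Q + 1/6*pi_R + 1/12*pi_S
with normalization: pi_P + pi_Q + pi_R + pi_S = 1.

Using the first 3 balance equations plus normalization, the linear system A*pi = b is:
  [-5/6, 1/12, 1/6, 1/2] . pi = 0
  [1/2, -5/6, 1/12, 1/6] . pi = 0
  [1/12, 1/4, -5/12, 1/4] . pi = 0
  [1, 1, 1, 1] . pi = 1

Solving yields:
  pi_P = 367/1610
  pi_Q = 174/805
  pi_R = 256/805
  pi_S = 383/1610

Verification (pi * P):
  367/1610*1/6 + 174/805*1/12 + 256/805*1/6 + 383/1610*1/2 = 367/1610 = pi_P  (ok)
  367/1610*1/2 + 174/805*1/6 + 256/805*1/12 + 383/1610*1/6 = 174/805 = pi_Q  (ok)
  367/1610*1/12 + 174/805*1/4 + 256/805*7/12 + 383/1610*1/4 = 256/805 = pi_R  (ok)
  367/1610*1/4 + 174/805*1/2 + 256/805*1/6 + 383/1610*1/12 = 383/1610 = pi_S  (ok)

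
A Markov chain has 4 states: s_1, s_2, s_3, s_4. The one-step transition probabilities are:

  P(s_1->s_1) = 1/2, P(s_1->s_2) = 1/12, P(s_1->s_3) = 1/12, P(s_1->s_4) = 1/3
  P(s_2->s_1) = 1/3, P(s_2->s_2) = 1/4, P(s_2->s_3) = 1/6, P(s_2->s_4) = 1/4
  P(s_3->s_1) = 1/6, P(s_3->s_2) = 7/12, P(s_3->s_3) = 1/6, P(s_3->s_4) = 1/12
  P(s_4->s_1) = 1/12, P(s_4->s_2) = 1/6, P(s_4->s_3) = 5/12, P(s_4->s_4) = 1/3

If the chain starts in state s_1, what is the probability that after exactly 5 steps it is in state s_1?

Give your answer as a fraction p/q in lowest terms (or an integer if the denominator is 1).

Answer: 34775/124416

Derivation:
Computing P^5 by repeated multiplication:
P^1 =
  s_1: [1/2, 1/12, 1/12, 1/3]
  s_2: [1/3, 1/4, 1/6, 1/4]
  s_3: [1/6, 7/12, 1/6, 1/12]
  s_4: [1/12, 1/6, 5/12, 1/3]
P^2 =
  s_1: [23/72, 1/6, 5/24, 11/36]
  s_2: [43/144, 11/48, 29/144, 13/48]
  s_3: [5/16, 13/48, 25/144, 35/144]
  s_4: [7/36, 25/72, 35/144, 31/144]
P^3 =
  s_1: [119/432, 13/54, 187/864, 77/288]
  s_2: [487/1728, 47/192, 181/864, 19/72]
  s_3: [511/1728, 407/1728, 29/144, 77/288]
  s_4: [469/1728, 485/1728, 353/1728, 421/1728]
P^4 =
  s_1: [955/3456, 2633/10368, 2183/10368, 2687/10368]
  s_2: [2897/10368, 289/1152, 4337/20736, 1801/6912]
  s_3: [1463/5184, 1273/5184, 4331/20736, 5461/20736]
  s_4: [5881/20736, 5237/20736, 2125/10368, 671/2592]
P^5 =
  s_1: [34775/124416, 3491/13824, 2161/10368, 16145/62208]
  s_2: [69649/248832, 20855/82944, 51887/248832, 21577/82944]
  s_3: [23201/82944, 20789/82944, 52003/248832, 64859/248832]
  s_4: [35051/124416, 31039/124416, 51695/248832, 64957/248832]

(P^5)[s_1 -> s_1] = 34775/124416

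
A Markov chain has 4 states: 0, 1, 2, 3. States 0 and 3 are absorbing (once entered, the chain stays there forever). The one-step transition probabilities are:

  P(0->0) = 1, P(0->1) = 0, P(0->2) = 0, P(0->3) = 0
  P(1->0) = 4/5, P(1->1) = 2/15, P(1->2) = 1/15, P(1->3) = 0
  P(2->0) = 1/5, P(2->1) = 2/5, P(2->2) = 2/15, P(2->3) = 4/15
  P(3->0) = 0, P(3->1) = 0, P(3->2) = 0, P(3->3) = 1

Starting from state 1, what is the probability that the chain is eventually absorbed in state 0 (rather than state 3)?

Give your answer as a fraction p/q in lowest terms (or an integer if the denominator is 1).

Answer: 159/163

Derivation:
Let a_i = P(absorbed in 0 | start in state i).
Boundary conditions: a_0 = 1, a_3 = 0.
For each transient state i, a_i = sum_j P(i->j) * a_j:
  a_1 = 4/5*a_0 + 2/15*a_1 + 1/15*a_2 + 0*a_3
  a_2 = 1/5*a_0 + 2/5*a_1 + 2/15*a_2 + 4/15*a_3

Substituting a_0 = 1 and a_3 = 0, rearrange to (I - Q) a = r where r[i] = P(i -> 0):
  [13/15, -1/15] . (a_1, a_2) = 4/5
  [-2/5, 13/15] . (a_1, a_2) = 1/5

Solving yields:
  a_1 = 159/163
  a_2 = 111/163

Starting state is 1, so the absorption probability is a_1 = 159/163.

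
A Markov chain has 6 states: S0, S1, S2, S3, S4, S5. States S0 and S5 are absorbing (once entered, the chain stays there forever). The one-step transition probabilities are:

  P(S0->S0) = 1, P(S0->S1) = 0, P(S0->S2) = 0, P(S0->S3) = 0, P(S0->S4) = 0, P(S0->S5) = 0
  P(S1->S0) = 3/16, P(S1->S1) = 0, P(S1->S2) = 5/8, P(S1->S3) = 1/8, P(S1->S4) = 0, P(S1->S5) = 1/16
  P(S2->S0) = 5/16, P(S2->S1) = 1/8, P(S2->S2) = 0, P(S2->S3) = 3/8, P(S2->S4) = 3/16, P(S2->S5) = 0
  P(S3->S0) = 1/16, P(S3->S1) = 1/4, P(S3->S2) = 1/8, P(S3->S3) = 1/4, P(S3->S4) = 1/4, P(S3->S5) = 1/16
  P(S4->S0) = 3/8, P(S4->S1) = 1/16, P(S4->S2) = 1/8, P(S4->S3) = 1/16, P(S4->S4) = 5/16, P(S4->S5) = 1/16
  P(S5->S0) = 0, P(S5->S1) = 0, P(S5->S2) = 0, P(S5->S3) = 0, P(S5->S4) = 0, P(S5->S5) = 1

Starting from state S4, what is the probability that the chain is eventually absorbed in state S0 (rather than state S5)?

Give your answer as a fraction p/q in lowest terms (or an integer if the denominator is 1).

Let a_i = P(absorbed in S0 | start in state i).
Boundary conditions: a_S0 = 1, a_S5 = 0.
For each transient state i, a_i = sum_j P(i->j) * a_j:
  a_S1 = 3/16*a_S0 + 0*a_S1 + 5/8*a_S2 + 1/8*a_S3 + 0*a_S4 + 1/16*a_S5
  a_S2 = 5/16*a_S0 + 1/8*a_S1 + 0*a_S2 + 3/8*a_S3 + 3/16*a_S4 + 0*a_S5
  a_S3 = 1/16*a_S0 + 1/4*a_S1 + 1/8*a_S2 + 1/4*a_S3 + 1/4*a_S4 + 1/16*a_S5
  a_S4 = 3/8*a_S0 + 1/16*a_S1 + 1/8*a_S2 + 1/16*a_S3 + 5/16*a_S4 + 1/16*a_S5

Substituting a_S0 = 1 and a_S5 = 0, rearrange to (I - Q) a = r where r[i] = P(i -> S0):
  [1, -5/8, -1/8, 0] . (a_S1, a_S2, a_S3, a_S4) = 3/16
  [-1/8, 1, -3/8, -3/16] . (a_S1, a_S2, a_S3, a_S4) = 5/16
  [-1/4, -1/8, 3/4, -1/4] . (a_S1, a_S2, a_S3, a_S4) = 1/16
  [-1/16, -1/8, -1/16, 11/16] . (a_S1, a_S2, a_S3, a_S4) = 3/8

Solving yields:
  a_S1 = 877/1055
  a_S2 = 9201/10550
  a_S3 = 833/1055
  a_S4 = 4491/5275

Starting state is S4, so the absorption probability is a_S4 = 4491/5275.

Answer: 4491/5275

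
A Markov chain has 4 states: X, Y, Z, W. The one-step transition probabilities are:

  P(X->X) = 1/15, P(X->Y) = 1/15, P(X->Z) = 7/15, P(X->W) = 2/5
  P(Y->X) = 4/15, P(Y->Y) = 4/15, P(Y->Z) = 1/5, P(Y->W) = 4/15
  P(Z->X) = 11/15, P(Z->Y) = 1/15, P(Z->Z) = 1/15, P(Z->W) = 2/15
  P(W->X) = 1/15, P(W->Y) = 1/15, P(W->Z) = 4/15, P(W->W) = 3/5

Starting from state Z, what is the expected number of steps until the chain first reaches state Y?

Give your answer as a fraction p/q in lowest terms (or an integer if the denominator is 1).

Answer: 15

Derivation:
Let h_i = expected steps to first reach Y from state i.
Boundary: h_Y = 0.
First-step equations for the other states:
  h_X = 1 + 1/15*h_X + 1/15*h_Y + 7/15*h_Z + 2/5*h_W
  h_Z = 1 + 11/15*h_X + 1/15*h_Y + 1/15*h_Z + 2/15*h_W
  h_W = 1 + 1/15*h_X + 1/15*h_Y + 4/15*h_Z + 3/5*h_W

Substituting h_Y = 0 and rearranging gives the linear system (I - Q) h = 1:
  [14/15, -7/15, -2/5] . (h_X, h_Z, h_W) = 1
  [-11/15, 14/15, -2/15] . (h_X, h_Z, h_W) = 1
  [-1/15, -4/15, 2/5] . (h_X, h_Z, h_W) = 1

Solving yields:
  h_X = 15
  h_Z = 15
  h_W = 15

Starting state is Z, so the expected hitting time is h_Z = 15.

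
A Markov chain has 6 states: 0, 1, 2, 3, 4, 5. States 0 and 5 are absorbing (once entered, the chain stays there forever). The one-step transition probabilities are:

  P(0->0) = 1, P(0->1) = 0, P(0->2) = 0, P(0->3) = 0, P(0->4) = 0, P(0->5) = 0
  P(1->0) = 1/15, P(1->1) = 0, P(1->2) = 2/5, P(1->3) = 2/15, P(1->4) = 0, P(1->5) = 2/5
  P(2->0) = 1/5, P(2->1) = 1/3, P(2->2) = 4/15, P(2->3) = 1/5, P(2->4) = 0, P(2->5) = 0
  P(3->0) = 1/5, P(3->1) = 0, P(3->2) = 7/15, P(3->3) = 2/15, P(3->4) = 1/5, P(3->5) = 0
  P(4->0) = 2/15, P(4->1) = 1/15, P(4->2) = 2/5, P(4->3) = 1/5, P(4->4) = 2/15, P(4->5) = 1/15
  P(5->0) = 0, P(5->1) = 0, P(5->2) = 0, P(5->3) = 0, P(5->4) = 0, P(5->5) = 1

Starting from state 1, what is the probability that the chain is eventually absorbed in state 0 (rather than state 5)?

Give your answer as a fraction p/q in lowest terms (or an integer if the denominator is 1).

Answer: 6767/15485

Derivation:
Let a_i = P(absorbed in 0 | start in state i).
Boundary conditions: a_0 = 1, a_5 = 0.
For each transient state i, a_i = sum_j P(i->j) * a_j:
  a_1 = 1/15*a_0 + 0*a_1 + 2/5*a_2 + 2/15*a_3 + 0*a_4 + 2/5*a_5
  a_2 = 1/5*a_0 + 1/3*a_1 + 4/15*a_2 + 1/5*a_3 + 0*a_4 + 0*a_5
  a_3 = 1/5*a_0 + 0*a_1 + 7/15*a_2 + 2/15*a_3 + 1/5*a_4 + 0*a_5
  a_4 = 2/15*a_0 + 1/15*a_1 + 2/5*a_2 + 1/5*a_3 + 2/15*a_4 + 1/15*a_5

Substituting a_0 = 1 and a_5 = 0, rearrange to (I - Q) a = r where r[i] = P(i -> 0):
  [1, -2/5, -2/15, 0] . (a_1, a_2, a_3, a_4) = 1/15
  [-1/3, 11/15, -1/5, 0] . (a_1, a_2, a_3, a_4) = 1/5
  [0, -7/15, 13/15, -1/5] . (a_1, a_2, a_3, a_4) = 1/5
  [-1/15, -2/5, -1/5, 13/15] . (a_1, a_2, a_3, a_4) = 2/15

Solving yields:
  a_1 = 6767/15485
  a_2 = 10466/15485
  a_3 = 11612/15485
  a_4 = 10413/15485

Starting state is 1, so the absorption probability is a_1 = 6767/15485.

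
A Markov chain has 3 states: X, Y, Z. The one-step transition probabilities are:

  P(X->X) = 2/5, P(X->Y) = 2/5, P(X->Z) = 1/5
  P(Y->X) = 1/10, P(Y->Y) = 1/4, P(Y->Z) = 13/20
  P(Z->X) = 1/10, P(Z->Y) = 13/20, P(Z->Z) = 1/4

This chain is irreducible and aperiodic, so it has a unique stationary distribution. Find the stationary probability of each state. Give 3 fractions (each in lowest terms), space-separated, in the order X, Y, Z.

The stationary distribution satisfies pi = pi * P, i.e.:
  pi_X = 2/5*pi_X + 1/10*pi_Y + 1/10*pi_Z
  pi_Y = 2/5*pi_X + 1/4*pi_Y + 13/20*pi_Z
  pi_Z = 1/5*pi_X + 13/20*pi_Y + 1/4*pi_Z
with normalization: pi_X + pi_Y + pi_Z = 1.

Using the first 2 balance equations plus normalization, the linear system A*pi = b is:
  [-3/5, 1/10, 1/10] . pi = 0
  [2/5, -3/4, 13/20] . pi = 0
  [1, 1, 1] . pi = 1

Solving yields:
  pi_X = 1/7
  pi_Y = 43/98
  pi_Z = 41/98

Verification (pi * P):
  1/7*2/5 + 43/98*1/10 + 41/98*1/10 = 1/7 = pi_X  (ok)
  1/7*2/5 + 43/98*1/4 + 41/98*13/20 = 43/98 = pi_Y  (ok)
  1/7*1/5 + 43/98*13/20 + 41/98*1/4 = 41/98 = pi_Z  (ok)

Answer: 1/7 43/98 41/98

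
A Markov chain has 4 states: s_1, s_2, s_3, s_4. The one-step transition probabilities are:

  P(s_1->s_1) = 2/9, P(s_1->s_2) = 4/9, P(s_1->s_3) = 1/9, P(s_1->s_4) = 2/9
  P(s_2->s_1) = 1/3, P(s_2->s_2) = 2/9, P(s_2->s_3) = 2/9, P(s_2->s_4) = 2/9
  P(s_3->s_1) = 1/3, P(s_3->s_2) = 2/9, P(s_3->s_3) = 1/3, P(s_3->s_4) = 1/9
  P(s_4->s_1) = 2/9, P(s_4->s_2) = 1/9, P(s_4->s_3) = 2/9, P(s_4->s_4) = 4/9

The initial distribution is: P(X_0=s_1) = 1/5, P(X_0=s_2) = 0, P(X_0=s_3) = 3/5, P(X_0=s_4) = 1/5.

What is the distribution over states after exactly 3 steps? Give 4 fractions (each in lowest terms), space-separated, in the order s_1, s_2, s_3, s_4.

Propagating the distribution step by step (d_{t+1} = d_t * P):
d_0 = (s_1=1/5, s_2=0, s_3=3/5, s_4=1/5)
  d_1[s_1] = 1/5*2/9 + 0*1/3 + 3/5*1/3 + 1/5*2/9 = 13/45
  d_1[s_2] = 1/5*4/9 + 0*2/9 + 3/5*2/9 + 1/5*1/9 = 11/45
  d_1[s_3] = 1/5*1/9 + 0*2/9 + 3/5*1/3 + 1/5*2/9 = 4/15
  d_1[s_4] = 1/5*2/9 + 0*2/9 + 3/5*1/9 + 1/5*4/9 = 1/5
d_1 = (s_1=13/45, s_2=11/45, s_3=4/15, s_4=1/5)
  d_2[s_1] = 13/45*2/9 + 11/45*1/3 + 4/15*1/3 + 1/5*2/9 = 113/405
  d_2[s_2] = 13/45*4/9 + 11/45*2/9 + 4/15*2/9 + 1/5*1/9 = 107/405
  d_2[s_3] = 13/45*1/9 + 11/45*2/9 + 4/15*1/3 + 1/5*2/9 = 89/405
  d_2[s_4] = 13/45*2/9 + 11/45*2/9 + 4/15*1/9 + 1/5*4/9 = 32/135
d_2 = (s_1=113/405, s_2=107/405, s_3=89/405, s_4=32/135)
  d_3[s_1] = 113/405*2/9 + 107/405*1/3 + 89/405*1/3 + 32/135*2/9 = 1006/3645
  d_3[s_2] = 113/405*4/9 + 107/405*2/9 + 89/405*2/9 + 32/135*1/9 = 188/729
  d_3[s_3] = 113/405*1/9 + 107/405*2/9 + 89/405*1/3 + 32/135*2/9 = 262/1215
  d_3[s_4] = 113/405*2/9 + 107/405*2/9 + 89/405*1/9 + 32/135*4/9 = 913/3645
d_3 = (s_1=1006/3645, s_2=188/729, s_3=262/1215, s_4=913/3645)

Answer: 1006/3645 188/729 262/1215 913/3645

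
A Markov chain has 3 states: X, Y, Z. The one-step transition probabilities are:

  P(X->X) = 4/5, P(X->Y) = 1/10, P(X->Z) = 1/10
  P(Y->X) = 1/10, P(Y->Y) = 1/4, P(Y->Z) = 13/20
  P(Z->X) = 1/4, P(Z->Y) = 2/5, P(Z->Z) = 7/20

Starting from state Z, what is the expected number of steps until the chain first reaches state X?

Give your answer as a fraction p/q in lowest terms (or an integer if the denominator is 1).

Answer: 460/91

Derivation:
Let h_i = expected steps to first reach X from state i.
Boundary: h_X = 0.
First-step equations for the other states:
  h_Y = 1 + 1/10*h_X + 1/4*h_Y + 13/20*h_Z
  h_Z = 1 + 1/4*h_X + 2/5*h_Y + 7/20*h_Z

Substituting h_X = 0 and rearranging gives the linear system (I - Q) h = 1:
  [3/4, -13/20] . (h_Y, h_Z) = 1
  [-2/5, 13/20] . (h_Y, h_Z) = 1

Solving yields:
  h_Y = 40/7
  h_Z = 460/91

Starting state is Z, so the expected hitting time is h_Z = 460/91.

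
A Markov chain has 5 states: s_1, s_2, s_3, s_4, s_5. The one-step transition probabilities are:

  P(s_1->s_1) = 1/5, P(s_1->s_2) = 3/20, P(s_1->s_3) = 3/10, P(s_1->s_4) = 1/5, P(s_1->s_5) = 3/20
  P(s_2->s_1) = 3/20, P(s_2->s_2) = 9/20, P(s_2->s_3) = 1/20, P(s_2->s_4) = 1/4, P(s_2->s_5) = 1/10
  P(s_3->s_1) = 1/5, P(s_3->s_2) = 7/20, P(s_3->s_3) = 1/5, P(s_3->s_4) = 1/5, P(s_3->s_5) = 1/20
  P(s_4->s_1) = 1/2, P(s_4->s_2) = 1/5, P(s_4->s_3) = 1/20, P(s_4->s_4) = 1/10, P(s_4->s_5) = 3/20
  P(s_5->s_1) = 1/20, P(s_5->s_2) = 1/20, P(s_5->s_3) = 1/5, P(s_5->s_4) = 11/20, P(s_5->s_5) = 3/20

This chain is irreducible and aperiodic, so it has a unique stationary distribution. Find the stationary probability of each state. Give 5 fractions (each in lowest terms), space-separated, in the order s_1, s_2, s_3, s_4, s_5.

Answer: 8429/35333 9061/35333 5319/35333 8209/35333 4315/35333

Derivation:
The stationary distribution satisfies pi = pi * P, i.e.:
  pi_s_1 = 1/5*pi_s_1 + 3/20*pi_s_2 + 1/5*pi_s_3 + 1/2*pi_s_4 + 1/20*pi_s_5
  pi_s_2 = 3/20*pi_s_1 + 9/20*pi_s_2 + 7/20*pi_s_3 + 1/5*pi_s_4 + 1/20*pi_s_5
  pi_s_3 = 3/10*pi_s_1 + 1/20*pi_s_2 + 1/5*pi_s_3 + 1/20*pi_s_4 + 1/5*pi_s_5
  pi_s_4 = 1/5*pi_s_1 + 1/4*pi_s_2 + 1/5*pi_s_3 + 1/10*pi_s_4 + 11/20*pi_s_5
  pi_s_5 = 3/20*pi_s_1 + 1/10*pi_s_2 + 1/20*pi_s_3 + 3/20*pi_s_4 + 3/20*pi_s_5
with normalization: pi_s_1 + pi_s_2 + pi_s_3 + pi_s_4 + pi_s_5 = 1.

Using the first 4 balance equations plus normalization, the linear system A*pi = b is:
  [-4/5, 3/20, 1/5, 1/2, 1/20] . pi = 0
  [3/20, -11/20, 7/20, 1/5, 1/20] . pi = 0
  [3/10, 1/20, -4/5, 1/20, 1/5] . pi = 0
  [1/5, 1/4, 1/5, -9/10, 11/20] . pi = 0
  [1, 1, 1, 1, 1] . pi = 1

Solving yields:
  pi_s_1 = 8429/35333
  pi_s_2 = 9061/35333
  pi_s_3 = 5319/35333
  pi_s_4 = 8209/35333
  pi_s_5 = 4315/35333

Verification (pi * P):
  8429/35333*1/5 + 9061/35333*3/20 + 5319/35333*1/5 + 8209/35333*1/2 + 4315/35333*1/20 = 8429/35333 = pi_s_1  (ok)
  8429/35333*3/20 + 9061/35333*9/20 + 5319/35333*7/20 + 8209/35333*1/5 + 4315/35333*1/20 = 9061/35333 = pi_s_2  (ok)
  8429/35333*3/10 + 9061/35333*1/20 + 5319/35333*1/5 + 8209/35333*1/20 + 4315/35333*1/5 = 5319/35333 = pi_s_3  (ok)
  8429/35333*1/5 + 9061/35333*1/4 + 5319/35333*1/5 + 8209/35333*1/10 + 4315/35333*11/20 = 8209/35333 = pi_s_4  (ok)
  8429/35333*3/20 + 9061/35333*1/10 + 5319/35333*1/20 + 8209/35333*3/20 + 4315/35333*3/20 = 4315/35333 = pi_s_5  (ok)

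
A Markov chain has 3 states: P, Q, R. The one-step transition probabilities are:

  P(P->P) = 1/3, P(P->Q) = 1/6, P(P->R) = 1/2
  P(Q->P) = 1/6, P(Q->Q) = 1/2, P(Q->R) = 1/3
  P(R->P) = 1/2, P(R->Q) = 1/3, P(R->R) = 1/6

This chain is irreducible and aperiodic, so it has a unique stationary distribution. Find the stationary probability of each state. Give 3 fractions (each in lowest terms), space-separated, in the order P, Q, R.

Answer: 1/3 1/3 1/3

Derivation:
The stationary distribution satisfies pi = pi * P, i.e.:
  pi_P = 1/3*pi_P + 1/6*pi_Q + 1/2*pi_R
  pi_Q = 1/6*pi_P + 1/2*pi_Q + 1/3*pi_R
  pi_R = 1/2*pi_P + 1/3*pi_Q + 1/6*pi_R
with normalization: pi_P + pi_Q + pi_R = 1.

Using the first 2 balance equations plus normalization, the linear system A*pi = b is:
  [-2/3, 1/6, 1/2] . pi = 0
  [1/6, -1/2, 1/3] . pi = 0
  [1, 1, 1] . pi = 1

Solving yields:
  pi_P = 1/3
  pi_Q = 1/3
  pi_R = 1/3

Verification (pi * P):
  1/3*1/3 + 1/3*1/6 + 1/3*1/2 = 1/3 = pi_P  (ok)
  1/3*1/6 + 1/3*1/2 + 1/3*1/3 = 1/3 = pi_Q  (ok)
  1/3*1/2 + 1/3*1/3 + 1/3*1/6 = 1/3 = pi_R  (ok)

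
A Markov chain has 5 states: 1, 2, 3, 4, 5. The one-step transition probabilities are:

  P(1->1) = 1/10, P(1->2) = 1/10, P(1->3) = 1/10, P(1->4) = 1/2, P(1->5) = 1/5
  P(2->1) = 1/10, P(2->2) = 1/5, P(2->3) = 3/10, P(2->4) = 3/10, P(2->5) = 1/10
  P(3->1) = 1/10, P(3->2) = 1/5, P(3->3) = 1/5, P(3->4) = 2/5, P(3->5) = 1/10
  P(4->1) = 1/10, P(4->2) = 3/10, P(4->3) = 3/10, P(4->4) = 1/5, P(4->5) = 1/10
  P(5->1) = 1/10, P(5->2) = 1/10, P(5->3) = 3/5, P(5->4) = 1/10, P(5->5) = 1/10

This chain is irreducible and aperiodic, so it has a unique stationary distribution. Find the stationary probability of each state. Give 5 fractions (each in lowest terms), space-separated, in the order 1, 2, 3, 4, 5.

The stationary distribution satisfies pi = pi * P, i.e.:
  pi_1 = 1/10*pi_1 + 1/10*pi_2 + 1/10*pi_3 + 1/10*pi_4 + 1/10*pi_5
  pi_2 = 1/10*pi_1 + 1/5*pi_2 + 1/5*pi_3 + 3/10*pi_4 + 1/10*pi_5
  pi_3 = 1/10*pi_1 + 3/10*pi_2 + 1/5*pi_3 + 3/10*pi_4 + 3/5*pi_5
  pi_4 = 1/2*pi_1 + 3/10*pi_2 + 2/5*pi_3 + 1/5*pi_4 + 1/10*pi_5
  pi_5 = 1/5*pi_1 + 1/10*pi_2 + 1/10*pi_3 + 1/10*pi_4 + 1/10*pi_5
with normalization: pi_1 + pi_2 + pi_3 + pi_4 + pi_5 = 1.

Using the first 4 balance equations plus normalization, the linear system A*pi = b is:
  [-9/10, 1/10, 1/10, 1/10, 1/10] . pi = 0
  [1/10, -4/5, 1/5, 3/10, 1/10] . pi = 0
  [1/10, 3/10, -4/5, 3/10, 3/5] . pi = 0
  [1/2, 3/10, 2/5, -4/5, 1/10] . pi = 0
  [1, 1, 1, 1, 1] . pi = 1

Solving yields:
  pi_1 = 1/10
  pi_2 = 101/484
  pi_3 = 313/1100
  pi_4 = 3591/12100
  pi_5 = 11/100

Verification (pi * P):
  1/10*1/10 + 101/484*1/10 + 313/1100*1/10 + 3591/12100*1/10 + 11/100*1/10 = 1/10 = pi_1  (ok)
  1/10*1/10 + 101/484*1/5 + 313/1100*1/5 + 3591/12100*3/10 + 11/100*1/10 = 101/484 = pi_2  (ok)
  1/10*1/10 + 101/484*3/10 + 313/1100*1/5 + 3591/12100*3/10 + 11/100*3/5 = 313/1100 = pi_3  (ok)
  1/10*1/2 + 101/484*3/10 + 313/1100*2/5 + 3591/12100*1/5 + 11/100*1/10 = 3591/12100 = pi_4  (ok)
  1/10*1/5 + 101/484*1/10 + 313/1100*1/10 + 3591/12100*1/10 + 11/100*1/10 = 11/100 = pi_5  (ok)

Answer: 1/10 101/484 313/1100 3591/12100 11/100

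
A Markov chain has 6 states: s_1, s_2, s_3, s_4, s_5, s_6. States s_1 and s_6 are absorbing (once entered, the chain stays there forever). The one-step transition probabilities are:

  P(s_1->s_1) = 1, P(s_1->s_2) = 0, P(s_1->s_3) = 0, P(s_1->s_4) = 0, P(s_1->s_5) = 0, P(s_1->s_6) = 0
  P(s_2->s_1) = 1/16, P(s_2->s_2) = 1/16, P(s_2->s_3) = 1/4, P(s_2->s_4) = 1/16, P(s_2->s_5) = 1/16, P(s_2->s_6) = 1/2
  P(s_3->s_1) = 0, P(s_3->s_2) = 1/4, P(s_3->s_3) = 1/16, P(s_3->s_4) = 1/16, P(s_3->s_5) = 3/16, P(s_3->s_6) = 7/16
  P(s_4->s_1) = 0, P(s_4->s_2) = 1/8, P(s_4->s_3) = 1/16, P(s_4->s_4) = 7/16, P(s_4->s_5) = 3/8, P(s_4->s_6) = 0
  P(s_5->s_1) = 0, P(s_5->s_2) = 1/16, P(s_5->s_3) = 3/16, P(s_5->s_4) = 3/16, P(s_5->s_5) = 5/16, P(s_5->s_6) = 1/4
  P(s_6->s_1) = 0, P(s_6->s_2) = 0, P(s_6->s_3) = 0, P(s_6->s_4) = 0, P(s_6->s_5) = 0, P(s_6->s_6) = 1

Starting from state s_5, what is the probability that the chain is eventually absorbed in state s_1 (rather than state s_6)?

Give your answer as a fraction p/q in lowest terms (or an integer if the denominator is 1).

Answer: 350/13981

Derivation:
Let a_i = P(absorbed in s_1 | start in state i).
Boundary conditions: a_s_1 = 1, a_s_6 = 0.
For each transient state i, a_i = sum_j P(i->j) * a_j:
  a_s_2 = 1/16*a_s_1 + 1/16*a_s_2 + 1/4*a_s_3 + 1/16*a_s_4 + 1/16*a_s_5 + 1/2*a_s_6
  a_s_3 = 0*a_s_1 + 1/4*a_s_2 + 1/16*a_s_3 + 1/16*a_s_4 + 3/16*a_s_5 + 7/16*a_s_6
  a_s_4 = 0*a_s_1 + 1/8*a_s_2 + 1/16*a_s_3 + 7/16*a_s_4 + 3/8*a_s_5 + 0*a_s_6
  a_s_5 = 0*a_s_1 + 1/16*a_s_2 + 3/16*a_s_3 + 3/16*a_s_4 + 5/16*a_s_5 + 1/4*a_s_6

Substituting a_s_1 = 1 and a_s_6 = 0, rearrange to (I - Q) a = r where r[i] = P(i -> s_1):
  [15/16, -1/4, -1/16, -1/16] . (a_s_2, a_s_3, a_s_4, a_s_5) = 1/16
  [-1/4, 15/16, -1/16, -3/16] . (a_s_2, a_s_3, a_s_4, a_s_5) = 0
  [-1/8, -1/16, 9/16, -3/8] . (a_s_2, a_s_3, a_s_4, a_s_5) = 0
  [-1/16, -3/16, -3/16, 11/16] . (a_s_2, a_s_3, a_s_4, a_s_5) = 0

Solving yields:
  a_s_2 = 1096/13981
  a_s_3 = 397/13981
  a_s_4 = 521/13981
  a_s_5 = 350/13981

Starting state is s_5, so the absorption probability is a_s_5 = 350/13981.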